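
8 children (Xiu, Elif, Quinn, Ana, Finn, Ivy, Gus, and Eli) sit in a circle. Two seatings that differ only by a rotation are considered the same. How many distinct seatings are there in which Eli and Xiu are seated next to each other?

Treat {Eli, Xiu} as one unit (2 internal orders) and seat the resulting 7 units around the table: (6)! circular arrangements.
So 2 × (6)! = 2 × 720 = 1440.

1440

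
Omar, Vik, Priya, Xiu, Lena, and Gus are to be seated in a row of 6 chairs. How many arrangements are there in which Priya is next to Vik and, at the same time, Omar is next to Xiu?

Treat {Priya,Vik} as one block (2 orders) and {Omar,Xiu} as another (2 orders).
That leaves 4 units to arrange: 2 × 2 × 4! = 4 × 24 = 96.

96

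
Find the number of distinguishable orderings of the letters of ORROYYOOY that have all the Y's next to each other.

105

Treat the 3 copies of Y as a single block. The multiset to arrange is then {YYY, O, O, O, O, R, R}, 7 items in all.
That gives (7)!/(4!·2!) = 105 arrangements.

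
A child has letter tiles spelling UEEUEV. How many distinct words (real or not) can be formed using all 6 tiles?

Letter multiplicities in UEEUEV: E×3, U×2, V×1.
So there are 6! / (3!·2!) = 60 distinguishable arrangements.

60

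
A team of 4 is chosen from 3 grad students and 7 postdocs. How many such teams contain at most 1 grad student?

140

Split by how many grad students are chosen (0 through 1).
Sum: C(3,0)·C(7,4) + C(3,1)·C(7,3) = 35 + 105 = 140.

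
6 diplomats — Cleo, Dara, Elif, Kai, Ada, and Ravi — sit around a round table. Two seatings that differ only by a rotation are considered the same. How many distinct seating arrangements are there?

Fix one person's seat to break rotational symmetry; the remaining 5 people can be arranged in (5)! = 120 ways.

120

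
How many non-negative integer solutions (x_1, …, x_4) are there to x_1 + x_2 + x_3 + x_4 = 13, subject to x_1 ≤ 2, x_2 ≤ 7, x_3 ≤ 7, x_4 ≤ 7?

136

Ignoring the caps, the number of non-negative solutions to x_1+…+x_4 = 13 is C(16,3) = 560.
Subtract solutions that violate a single cap (substitute x_i' = x_i − (cap_i+1)): x_1 ≥ 3 gives C(13,3) = 286; x_2 ≥ 8 gives C(8,3) = 56; x_3 ≥ 8 gives C(8,3) = 56; x_4 ≥ 8 gives C(8,3) = 56. Together 454.
Add back pairs where two caps are both exceeded: 10 + 10 + 10 + 0 + 0 + 0 = 30.
By inclusion–exclusion the count is 560 − 454 + 30 = 136.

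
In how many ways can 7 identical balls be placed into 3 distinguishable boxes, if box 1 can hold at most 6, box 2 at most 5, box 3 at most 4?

26

Ignoring the caps, the number of non-negative solutions to x_1+…+x_3 = 7 is C(9,2) = 36.
Subtract solutions that violate a single cap (substitute x_i' = x_i − (cap_i+1)): x_1 ≥ 7 gives C(2,2) = 1; x_2 ≥ 6 gives C(3,2) = 3; x_3 ≥ 5 gives C(4,2) = 6. Together 10.
No two caps can be exceeded simultaneously, so the pair terms are all 0.
By inclusion–exclusion the count is 36 − 10 + 0 = 26.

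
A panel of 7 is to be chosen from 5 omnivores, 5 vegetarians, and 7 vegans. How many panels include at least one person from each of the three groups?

Total 7-person selections from all 17: C(17,7) = 19448.
Selections missing a whole group: no omnivores → C(12,7) = 792; no vegetarians → C(12,7) = 792; no vegans → C(10,7) = 120.
Add back selections omitting two groups (i.e. drawn from a single group): C(5,7) + C(5,7) + C(7,7) = 1.
By inclusion–exclusion: 19448 − 1704 + 1 = 17745.

17745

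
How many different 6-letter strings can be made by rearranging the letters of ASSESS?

30

Letter multiplicities in ASSESS: A×1, E×1, S×4.
Dividing 6! = 720 by 4! = 24 for the repeated letters gives 30.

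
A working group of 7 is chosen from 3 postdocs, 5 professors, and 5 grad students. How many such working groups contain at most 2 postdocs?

Split by how many postdocs are chosen (0 through 2).
Sum: C(3,0)·C(10,7) + C(3,1)·C(10,6) + C(3,2)·C(10,5) = 120 + 630 + 756 = 1506.

1506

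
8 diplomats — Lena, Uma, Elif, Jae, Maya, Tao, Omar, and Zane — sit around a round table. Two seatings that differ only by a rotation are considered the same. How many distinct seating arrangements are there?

5040

Seat Lena anywhere (absorbing the rotational symmetry), then permute the other 7: (7)! = 5040.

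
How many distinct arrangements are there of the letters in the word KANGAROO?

10080

The 8 letters of KANGAROO have repeats: A appearing twice and O appearing twice.
The number of distinct arrangements is 8!/(2!·2!) = 40320/4 = 10080.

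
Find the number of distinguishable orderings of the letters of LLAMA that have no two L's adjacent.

18

There are 5!/(2!·2!) = 30 arrangements of LLAMA in total.
Arrangements with the L's together: treat LL as one letter, giving (4)!/(2!) = 12.
Hence 30 − 12 = 18.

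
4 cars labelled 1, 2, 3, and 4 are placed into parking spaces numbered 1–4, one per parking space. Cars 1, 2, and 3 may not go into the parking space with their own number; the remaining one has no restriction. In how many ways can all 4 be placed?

11

Let Aᵢ (for i ∈ {1, 2, 3}) be the placements that put car i in its forbidden parking space. Any j of these fix j positions, leaving (4−j)! ways to fill the rest, and there are C(3,j) ways to pick which j.
By inclusion–exclusion, the number of valid placements is Σ_{j=0}^{3} (−1)^j C(3,j)·(4−j)!.
Computing: 24 − 18 + 6 − 1 = 11.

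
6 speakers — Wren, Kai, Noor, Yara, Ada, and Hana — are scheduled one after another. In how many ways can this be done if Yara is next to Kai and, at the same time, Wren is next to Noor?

96

Treat {Yara,Kai} as one block (2 orders) and {Wren,Noor} as another (2 orders).
That leaves 4 units to arrange: 2 × 2 × 4! = 4 × 24 = 96.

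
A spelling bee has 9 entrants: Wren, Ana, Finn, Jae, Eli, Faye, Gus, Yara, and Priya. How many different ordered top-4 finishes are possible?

There are 9 choices for 1st place, 8 for 2nd, and so on down to 6 for position 4.
That gives 9 × 8 × 7 × 6 = 3024.

3024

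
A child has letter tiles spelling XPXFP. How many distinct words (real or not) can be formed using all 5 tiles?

Letter multiplicities in XPXFP: F×1, P×2, X×2.
The number of distinct arrangements is 5!/(2!·2!) = 120/4 = 30.

30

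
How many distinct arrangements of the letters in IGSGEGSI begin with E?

Fix E in the first position and arrange the remaining 7 letters.
Those 7 letters have G appearing 3 times, I appearing twice, and S appearing twice, giving (7)!/(3!·2!·2!) = 210.

210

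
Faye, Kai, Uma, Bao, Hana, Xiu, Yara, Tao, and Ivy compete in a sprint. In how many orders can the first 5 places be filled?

This is an ordered selection of 5 from 9: P(9,5).
That gives 9 × 8 × 7 × 6 × 5 = 15120.

15120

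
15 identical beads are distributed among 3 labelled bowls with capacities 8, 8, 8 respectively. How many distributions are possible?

By stars and bars, unrestricted non-negative solutions to x_1+…+x_3 = 15 number C(15+2,2) = 136.
Subtract solutions that violate a single cap (substitute x_i' = x_i − (cap_i+1)): x_1 ≥ 9 gives C(8,2) = 28; x_2 ≥ 9 gives C(8,2) = 28; x_3 ≥ 9 gives C(8,2) = 28. Together 84.
No two caps can be exceeded simultaneously, so the pair terms are all 0.
By inclusion–exclusion the count is 136 − 84 + 0 = 52.

52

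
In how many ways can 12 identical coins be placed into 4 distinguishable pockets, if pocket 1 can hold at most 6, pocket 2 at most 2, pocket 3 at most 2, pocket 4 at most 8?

45

Ignoring the caps, the number of non-negative solutions to x_1+…+x_4 = 12 is C(15,3) = 455.
Subtract solutions that violate a single cap (substitute x_i' = x_i − (cap_i+1)): x_1 ≥ 7 gives C(8,3) = 56; x_2 ≥ 3 gives C(12,3) = 220; x_3 ≥ 3 gives C(12,3) = 220; x_4 ≥ 9 gives C(6,3) = 20. Together 516.
Add back pairs where two caps are both exceeded: 10 + 10 + 0 + 84 + 1 + 1 = 106.
By inclusion–exclusion the count is 455 − 516 + 106 = 45.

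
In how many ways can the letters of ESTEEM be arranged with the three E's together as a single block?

24

Treat the 3 copies of E as a single block. The multiset to arrange is then {EEE, M, S, T}, 4 items in all.
All 4 items are distinct, so there are (4)! = 24 arrangements.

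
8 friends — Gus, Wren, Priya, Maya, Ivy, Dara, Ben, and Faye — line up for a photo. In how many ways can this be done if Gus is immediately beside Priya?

10080

Glue Gus and Priya into one block (2 internal orders), leaving 7 units to arrange in a row.
That gives 2 × 7! = 2 × 5040 = 10080.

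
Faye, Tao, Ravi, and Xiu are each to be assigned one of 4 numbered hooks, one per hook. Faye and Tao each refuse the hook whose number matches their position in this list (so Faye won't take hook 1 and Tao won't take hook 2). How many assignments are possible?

Let Aᵢ (for i ∈ {1, 2}) be the placements that put person i in their forbidden hook. Any j of these fix j positions, leaving (4−j)! ways to fill the rest, and there are C(2,j) ways to pick which j.
By inclusion–exclusion, the number of valid placements is Σ_{j=0}^{2} (−1)^j C(2,j)·(4−j)!.
Computing: 24 − 12 + 2 = 14.

14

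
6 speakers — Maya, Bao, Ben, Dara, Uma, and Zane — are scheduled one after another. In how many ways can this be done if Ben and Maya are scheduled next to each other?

Place the 4 others and the Ben-Maya pair as 5 objects in a line; the pair has 2 internal arrangements.
That gives 2 × 5! = 2 × 120 = 240.

240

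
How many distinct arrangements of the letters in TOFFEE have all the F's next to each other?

Treat the 2 copies of F as a single block. The multiset to arrange is then {FF, E, E, O, T}, 5 items in all.
That gives (5)!/(2!) = 60 arrangements.

60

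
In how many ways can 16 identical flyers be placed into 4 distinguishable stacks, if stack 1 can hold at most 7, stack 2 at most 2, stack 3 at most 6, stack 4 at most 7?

64

By stars and bars, unrestricted non-negative solutions to x_1+…+x_4 = 16 number C(16+3,3) = 969.
Subtract solutions that violate a single cap (substitute x_i' = x_i − (cap_i+1)): x_1 ≥ 8 gives C(11,3) = 165; x_2 ≥ 3 gives C(16,3) = 560; x_3 ≥ 7 gives C(12,3) = 220; x_4 ≥ 8 gives C(11,3) = 165. Together 1110.
Add back pairs where two caps are both exceeded: 56 + 4 + 1 + 84 + 56 + 4 = 205.
By inclusion–exclusion the count is 969 − 1110 + 205 = 64.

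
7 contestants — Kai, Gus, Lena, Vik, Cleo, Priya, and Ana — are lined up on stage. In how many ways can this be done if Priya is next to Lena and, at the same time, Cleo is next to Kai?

480

Treat {Priya,Lena} as one block (2 orders) and {Cleo,Kai} as another (2 orders).
That leaves 5 units to arrange: 2 × 2 × 5! = 4 × 120 = 480.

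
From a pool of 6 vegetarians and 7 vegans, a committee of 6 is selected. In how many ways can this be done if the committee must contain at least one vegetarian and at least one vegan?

1708

With no constraint there are C(13,6) = 1716 possible selections.
Selections missing a whole group: no vegetarians → C(7,6) = 7; no vegans → C(6,6) = 1.
Both groups omitted at once is impossible, so 1716 − 8 = 1708.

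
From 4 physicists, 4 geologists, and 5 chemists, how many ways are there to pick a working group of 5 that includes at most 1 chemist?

Split by how many chemists are chosen (0 through 1).
Sum: C(5,0)·C(8,5) + C(5,1)·C(8,4) = 56 + 350 = 406.

406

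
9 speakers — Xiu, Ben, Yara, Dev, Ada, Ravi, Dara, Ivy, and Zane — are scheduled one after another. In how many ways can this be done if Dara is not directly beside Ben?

282240

Of the 9! = 362880 arrangements, those with Dara and Ben adjacent number 2 × 8! = 80640 (treat the pair as a block with 2 internal orders).
Complementary counting: 362880 − 80640 = 282240.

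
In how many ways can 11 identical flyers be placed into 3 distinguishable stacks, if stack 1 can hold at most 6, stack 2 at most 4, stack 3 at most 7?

By stars and bars, unrestricted non-negative solutions to x_1+…+x_3 = 11 number C(11+2,2) = 78.
Subtract solutions that violate a single cap (substitute x_i' = x_i − (cap_i+1)): x_1 ≥ 7 gives C(6,2) = 15; x_2 ≥ 5 gives C(8,2) = 28; x_3 ≥ 8 gives C(5,2) = 10. Together 53.
No two caps can be exceeded simultaneously, so the pair terms are all 0.
By inclusion–exclusion the count is 78 − 53 + 0 = 25.

25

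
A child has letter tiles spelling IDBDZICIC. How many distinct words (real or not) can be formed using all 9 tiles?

15120

The 9 letters of IDBDZICIC have repeats: C appearing twice, D appearing twice, and I appearing 3 times.
So there are 9! / (3!·2!·2!) = 15120 distinguishable arrangements.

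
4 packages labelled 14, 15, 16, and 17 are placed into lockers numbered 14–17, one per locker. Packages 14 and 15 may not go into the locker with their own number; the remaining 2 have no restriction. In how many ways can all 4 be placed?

14

Let Aᵢ (for i ∈ {14, 15}) be the placements that put package i in its forbidden locker. Any j of these fix j positions, leaving (4−j)! ways to fill the rest, and there are C(2,j) ways to pick which j.
By inclusion–exclusion, the number of valid placements is Σ_{j=0}^{2} (−1)^j C(2,j)·(4−j)!.
Computing: 24 − 12 + 2 = 14.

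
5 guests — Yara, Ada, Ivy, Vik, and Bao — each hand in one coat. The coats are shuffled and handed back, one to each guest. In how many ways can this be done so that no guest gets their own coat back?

44

Let Aᵢ be the assignments in which guest i gets their own coat. We want the size of the complement of A₁∪…∪A_5.
By inclusion–exclusion this is Σ_{j=0}^{5} (−1)^j C(5,j)·(5−j)!.
Computing: 120 − 120 + 60 − 20 + 5 − 1 = 44.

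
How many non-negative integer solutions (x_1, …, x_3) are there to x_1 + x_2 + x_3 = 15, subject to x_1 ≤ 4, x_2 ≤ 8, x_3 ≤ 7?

Ignoring the caps, the number of non-negative solutions to x_1+…+x_3 = 15 is C(17,2) = 136.
Subtract solutions that violate a single cap (substitute x_i' = x_i − (cap_i+1)): x_1 ≥ 5 gives C(12,2) = 66; x_2 ≥ 9 gives C(8,2) = 28; x_3 ≥ 8 gives C(9,2) = 36. Together 130.
Add back pairs where two caps are both exceeded: 3 + 6 + 0 = 9.
By inclusion–exclusion the count is 136 − 130 + 9 = 15.

15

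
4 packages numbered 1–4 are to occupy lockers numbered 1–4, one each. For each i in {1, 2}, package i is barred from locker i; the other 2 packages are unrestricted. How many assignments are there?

Let Aᵢ (for i ∈ {1, 2}) be the placements that put package i in its forbidden locker. Any j of these fix j positions, leaving (4−j)! ways to fill the rest, and there are C(2,j) ways to pick which j.
By inclusion–exclusion, the number of valid placements is Σ_{j=0}^{2} (−1)^j C(2,j)·(4−j)!.
Computing: 24 − 12 + 2 = 14.

14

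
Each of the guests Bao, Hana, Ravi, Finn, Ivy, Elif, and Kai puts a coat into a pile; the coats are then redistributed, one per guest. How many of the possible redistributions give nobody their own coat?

Count assignments avoiding every fixed point. For any j of the 7 guests fixed to their own coat, the other 7−j can be arranged in (7−j)! ways.
By inclusion–exclusion this is Σ_{j=0}^{7} (−1)^j C(7,j)·(7−j)!.
Computing: 5040 − 5040 + 2520 − 840 + 210 − 42 + 7 − 1 = 1854.

1854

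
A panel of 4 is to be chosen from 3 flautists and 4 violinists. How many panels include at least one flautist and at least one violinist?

Total 4-person selections from all 7: C(7,4) = 35.
Subtract selections that omit an entire group: no flautists → C(4,4) = 1; no violinists → C(3,4) = 0.
Both groups omitted at once is impossible, so 35 − 1 = 34.

34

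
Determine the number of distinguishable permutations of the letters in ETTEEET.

35

The 7 letters of ETTEEET have repeats: E appearing 4 times and T appearing 3 times.
The number of distinct arrangements is 7!/(4!·3!) = 5040/144 = 35.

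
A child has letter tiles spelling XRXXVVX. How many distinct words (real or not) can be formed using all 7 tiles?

Letter multiplicities in XRXXVVX: R×1, V×2, X×4.
So there are 7! / (4!·2!) = 105 distinguishable arrangements.

105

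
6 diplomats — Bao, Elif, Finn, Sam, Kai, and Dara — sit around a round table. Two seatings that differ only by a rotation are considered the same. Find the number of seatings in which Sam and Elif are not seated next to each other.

72

All circular seatings of 6 people number (5)! = 120.
Seatings with Sam beside Elif: treat them as a block with 2 internal orders, giving 2 × (4)! = 48.
Subtracting, 120 − 48 = 72.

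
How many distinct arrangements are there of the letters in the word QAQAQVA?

The 7 letters of QAQAQVA have repeats: A appearing 3 times and Q appearing 3 times.
Dividing 7! = 5040 by 3!·3! = 36 for the repeated letters gives 140.

140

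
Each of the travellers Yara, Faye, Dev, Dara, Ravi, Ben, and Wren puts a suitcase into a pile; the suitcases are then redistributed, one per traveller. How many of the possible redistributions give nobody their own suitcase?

This is the derangement count D_7: permutations of 7 items with no fixed point.
By inclusion–exclusion this is Σ_{j=0}^{7} (−1)^j C(7,j)·(7−j)!.
Computing: 5040 − 5040 + 2520 − 840 + 210 − 42 + 7 − 1 = 1854.

1854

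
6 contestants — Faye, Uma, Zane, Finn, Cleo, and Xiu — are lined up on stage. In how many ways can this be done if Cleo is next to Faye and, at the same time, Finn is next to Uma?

Treat {Cleo,Faye} as one block (2 orders) and {Finn,Uma} as another (2 orders).
That leaves 4 units to arrange: 2 × 2 × 4! = 4 × 24 = 96.

96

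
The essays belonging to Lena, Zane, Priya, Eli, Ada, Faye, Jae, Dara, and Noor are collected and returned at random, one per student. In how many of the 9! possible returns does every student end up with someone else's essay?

133496

This is the derangement count D_9: permutations of 9 items with no fixed point.
By inclusion–exclusion this is Σ_{j=0}^{9} (−1)^j C(9,j)·(9−j)!.
Computing: 362880 − 362880 + 181440 − 60480 + 15120 − 3024 + 504 − 72 + 9 − 1 = 133496.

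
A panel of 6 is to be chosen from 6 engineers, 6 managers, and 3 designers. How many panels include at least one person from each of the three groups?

Unrestricted: C(15,6) = 5005 ways to pick any 6 of the 15.
Selections missing a whole group: no engineers → C(9,6) = 84; no managers → C(9,6) = 84; no designers → C(12,6) = 924.
Add back selections omitting two groups (i.e. drawn from a single group): C(6,6) + C(6,6) + C(3,6) = 2.
By inclusion–exclusion: 5005 − 1092 + 2 = 3915.

3915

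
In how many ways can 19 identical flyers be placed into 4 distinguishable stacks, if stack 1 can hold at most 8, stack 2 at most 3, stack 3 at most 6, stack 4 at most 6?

By stars and bars, unrestricted non-negative solutions to x_1+…+x_4 = 19 number C(19+3,3) = 1540.
Subtract solutions that violate a single cap (substitute x_i' = x_i − (cap_i+1)): x_1 ≥ 9 gives C(13,3) = 286; x_2 ≥ 4 gives C(18,3) = 816; x_3 ≥ 7 gives C(15,3) = 455; x_4 ≥ 7 gives C(15,3) = 455. Together 2012.
Add back pairs where two caps are both exceeded: 84 + 20 + 20 + 165 + 165 + 56 = 510.
Subtract triples: 0 + 0 + 0 + 4 = 4.
By inclusion–exclusion the count is 1540 − 2012 + 510 − 4 = 34.

34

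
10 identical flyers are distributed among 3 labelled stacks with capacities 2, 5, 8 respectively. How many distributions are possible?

Without the upper bounds there are C(12,2) = 66 ways to split 10 among 3 stacks.
Subtract solutions that violate a single cap (substitute x_i' = x_i − (cap_i+1)): x_1 ≥ 3 gives C(9,2) = 36; x_2 ≥ 6 gives C(6,2) = 15; x_3 ≥ 9 gives C(3,2) = 3. Together 54.
Add back pairs where two caps are both exceeded: 3 + 0 + 0 = 3.
By inclusion–exclusion the count is 66 − 54 + 3 = 15.

15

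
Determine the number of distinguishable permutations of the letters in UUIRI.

30

Letter multiplicities in UUIRI: I×2, R×1, U×2.
The number of distinct arrangements is 5!/(2!·2!) = 120/4 = 30.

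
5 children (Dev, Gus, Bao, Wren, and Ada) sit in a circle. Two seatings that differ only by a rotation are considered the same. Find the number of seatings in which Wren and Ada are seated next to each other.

Glue Wren and Ada into a block (2 internal orders). Seating 4 units around a circle gives (3)! arrangements.
So 2 × (3)! = 2 × 6 = 12.

12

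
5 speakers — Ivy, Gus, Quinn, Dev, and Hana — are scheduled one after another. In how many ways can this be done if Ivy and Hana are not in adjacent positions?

There are 5! = 120 arrangements in all. If Ivy and Hana are adjacent, merging them into one block gives 2·(4)! = 48 arrangements.
Complementary counting: 120 − 48 = 72.

72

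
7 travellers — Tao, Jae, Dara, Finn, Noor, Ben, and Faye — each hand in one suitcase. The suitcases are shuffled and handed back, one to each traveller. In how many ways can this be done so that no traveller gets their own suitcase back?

1854

This is the derangement count D_7: permutations of 7 items with no fixed point.
By inclusion–exclusion this is Σ_{j=0}^{7} (−1)^j C(7,j)·(7−j)!.
Computing: 5040 − 5040 + 2520 − 840 + 210 − 42 + 7 − 1 = 1854.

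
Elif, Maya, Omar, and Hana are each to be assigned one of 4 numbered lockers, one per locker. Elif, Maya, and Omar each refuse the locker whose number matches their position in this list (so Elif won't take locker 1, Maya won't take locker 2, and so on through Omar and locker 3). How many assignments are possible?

Let Aᵢ (for i ∈ {1, 2, 3}) be the placements that put person i in their forbidden locker. Any j of these fix j positions, leaving (4−j)! ways to fill the rest, and there are C(3,j) ways to pick which j.
By inclusion–exclusion, the number of valid placements is Σ_{j=0}^{3} (−1)^j C(3,j)·(4−j)!.
Computing: 24 − 18 + 6 − 1 = 11.

11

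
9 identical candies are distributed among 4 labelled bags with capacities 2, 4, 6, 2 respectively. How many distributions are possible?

35

Without the upper bounds there are C(12,3) = 220 ways to split 9 among 4 bags.
Subtract solutions that violate a single cap (substitute x_i' = x_i − (cap_i+1)): x_1 ≥ 3 gives C(9,3) = 84; x_2 ≥ 5 gives C(7,3) = 35; x_3 ≥ 7 gives C(5,3) = 10; x_4 ≥ 3 gives C(9,3) = 84. Together 213.
Add back pairs where two caps are both exceeded: 4 + 0 + 20 + 0 + 4 + 0 = 28.
By inclusion–exclusion the count is 220 − 213 + 28 = 35.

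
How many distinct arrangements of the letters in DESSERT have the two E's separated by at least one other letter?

900

Total arrangements of DESSERT: 7!/(2!·2!) = 1260.
If the two E's are adjacent, glue them into one block, leaving 6 items to arrange: (6)!/(2!) = 360 ways.
Hence 1260 − 360 = 900.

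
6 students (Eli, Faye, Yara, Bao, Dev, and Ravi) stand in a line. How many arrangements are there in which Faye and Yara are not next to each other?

480

There are 6! = 720 arrangements in all. If Faye and Yara are adjacent, merging them into one block gives 2·(5)! = 240 arrangements.
So 720 − 240 = 480 arrangements keep them apart.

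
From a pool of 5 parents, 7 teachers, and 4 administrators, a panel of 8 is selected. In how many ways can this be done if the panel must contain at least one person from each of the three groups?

12201

With no constraint there are C(16,8) = 12870 possible selections.
Selections missing a whole group: no parents → C(11,8) = 165; no teachers → C(9,8) = 9; no administrators → C(12,8) = 495.
Add back selections omitting two groups (i.e. drawn from a single group): C(5,8) + C(7,8) + C(4,8) = 0.
By inclusion–exclusion: 12870 − 669 + 0 = 12201.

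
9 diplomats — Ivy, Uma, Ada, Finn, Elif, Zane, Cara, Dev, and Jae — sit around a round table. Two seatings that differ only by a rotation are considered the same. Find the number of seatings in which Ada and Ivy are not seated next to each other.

All circular seatings of 9 people number (8)! = 40320.
Seatings with Ada beside Ivy: treat them as a block with 2 internal orders, giving 2 × (7)! = 10080.
Subtracting, 40320 − 10080 = 30240.

30240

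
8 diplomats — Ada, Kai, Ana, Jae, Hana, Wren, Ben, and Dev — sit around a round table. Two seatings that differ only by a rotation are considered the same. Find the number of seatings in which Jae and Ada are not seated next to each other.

3600

Without the restriction there are (7)! = 5040 seatings.
Seatings with Jae beside Ada: treat them as a block with 2 internal orders, giving 2 × (6)! = 1440.
Subtracting, 5040 − 1440 = 3600.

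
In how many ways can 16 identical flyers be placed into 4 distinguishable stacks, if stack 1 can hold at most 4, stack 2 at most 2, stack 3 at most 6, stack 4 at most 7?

19

Ignoring the caps, the number of non-negative solutions to x_1+…+x_4 = 16 is C(19,3) = 969.
Subtract solutions that violate a single cap (substitute x_i' = x_i − (cap_i+1)): x_1 ≥ 5 gives C(14,3) = 364; x_2 ≥ 3 gives C(16,3) = 560; x_3 ≥ 7 gives C(12,3) = 220; x_4 ≥ 8 gives C(11,3) = 165. Together 1309.
Add back pairs where two caps are both exceeded: 165 + 35 + 20 + 84 + 56 + 4 = 364.
Subtract triples: 4 + 1 + 0 + 0 = 5.
By inclusion–exclusion the count is 969 − 1309 + 364 − 5 = 19.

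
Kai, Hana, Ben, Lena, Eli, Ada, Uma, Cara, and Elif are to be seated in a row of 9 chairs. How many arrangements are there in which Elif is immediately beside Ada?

Treat {Elif, Ada} as a single unit. There are 8 units to order, and the pair itself can be ordered 2 ways.
So the count is 2·(8)! = 80640.

80640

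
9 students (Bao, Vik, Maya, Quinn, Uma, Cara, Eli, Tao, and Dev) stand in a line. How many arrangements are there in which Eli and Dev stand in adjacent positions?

Place the 7 others and the Eli-Dev pair as 8 objects in a line; the pair has 2 internal arrangements.
That gives 2 × 8! = 2 × 40320 = 80640.

80640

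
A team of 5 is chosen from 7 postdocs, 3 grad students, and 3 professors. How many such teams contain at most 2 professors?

Split by how many professors are chosen (0 through 2).
Sum: C(3,0)·C(10,5) + C(3,1)·C(10,4) + C(3,2)·C(10,3) = 252 + 630 + 360 = 1242.

1242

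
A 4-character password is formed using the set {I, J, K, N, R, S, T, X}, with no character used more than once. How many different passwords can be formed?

1680

Choose and order 4 of the 8 symbols: the first character has 8 options, the next 7, then 6, 5.
That product is 8 × 7 × 6 × 5 = 1680.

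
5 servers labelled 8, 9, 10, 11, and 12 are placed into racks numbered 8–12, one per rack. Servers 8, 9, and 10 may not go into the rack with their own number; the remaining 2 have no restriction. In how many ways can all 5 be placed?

Let Aᵢ (for i ∈ {8, 9, 10}) be the placements that put server i in its forbidden rack. Any j of these fix j positions, leaving (5−j)! ways to fill the rest, and there are C(3,j) ways to pick which j.
By inclusion–exclusion, the number of valid placements is Σ_{j=0}^{3} (−1)^j C(3,j)·(5−j)!.
Computing: 120 − 72 + 18 − 2 = 64.

64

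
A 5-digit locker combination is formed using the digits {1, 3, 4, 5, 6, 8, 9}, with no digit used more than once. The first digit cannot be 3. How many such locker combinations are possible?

The first digit has 7−1 = 6 choices (anything except 3).
The remaining 4 digits are filled from the other 6 symbols without repetition: 6 × 5 × 4 × 3 = 360.
Total: 6 × 360 = 2160.

2160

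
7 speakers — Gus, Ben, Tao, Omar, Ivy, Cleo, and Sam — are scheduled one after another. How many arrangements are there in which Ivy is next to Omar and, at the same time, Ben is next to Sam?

480

Treat {Ivy,Omar} as one block (2 orders) and {Ben,Sam} as another (2 orders).
That leaves 5 units to arrange: 2 × 2 × 5! = 4 × 120 = 480.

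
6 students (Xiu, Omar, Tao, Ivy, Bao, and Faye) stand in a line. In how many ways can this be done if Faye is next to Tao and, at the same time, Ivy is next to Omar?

Treat {Faye,Tao} as one block (2 orders) and {Ivy,Omar} as another (2 orders).
That leaves 4 units to arrange: 2 × 2 × 4! = 4 × 24 = 96.

96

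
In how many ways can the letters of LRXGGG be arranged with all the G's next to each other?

24

Treat the 3 copies of G as a single block. The multiset to arrange is then {GGG, L, R, X}, 4 items in all.
All 4 items are distinct, so there are (4)! = 24 arrangements.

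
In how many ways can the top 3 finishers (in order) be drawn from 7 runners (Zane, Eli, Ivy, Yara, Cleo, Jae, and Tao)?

There are 7 choices for 1st place, 6 for 2nd, and 5 for 3rd.
That gives 7 × 6 × 5 = 210.

210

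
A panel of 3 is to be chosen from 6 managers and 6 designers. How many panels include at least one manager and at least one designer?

Unrestricted: C(12,3) = 220 ways to pick any 3 of the 12.
Subtract selections that omit an entire group: no managers → C(6,3) = 20; no designers → C(6,3) = 20.
Both groups omitted at once is impossible, so 220 − 40 = 180.

180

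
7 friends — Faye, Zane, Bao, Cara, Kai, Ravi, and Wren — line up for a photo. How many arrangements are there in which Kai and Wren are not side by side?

There are 7! = 5040 arrangements in all. If Kai and Wren are adjacent, merging them into one block gives 2·(6)! = 1440 arrangements.
Complementary counting: 5040 − 1440 = 3600.

3600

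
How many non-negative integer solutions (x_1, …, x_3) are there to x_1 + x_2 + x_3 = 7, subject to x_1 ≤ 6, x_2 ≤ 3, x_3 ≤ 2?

By stars and bars, unrestricted non-negative solutions to x_1+…+x_3 = 7 number C(7+2,2) = 36.
Subtract solutions that violate a single cap (substitute x_i' = x_i − (cap_i+1)): x_1 ≥ 7 gives C(2,2) = 1; x_2 ≥ 4 gives C(5,2) = 10; x_3 ≥ 3 gives C(6,2) = 15. Together 26.
Add back pairs where two caps are both exceeded: 0 + 0 + 1 = 1.
By inclusion–exclusion the count is 36 − 26 + 1 = 11.

11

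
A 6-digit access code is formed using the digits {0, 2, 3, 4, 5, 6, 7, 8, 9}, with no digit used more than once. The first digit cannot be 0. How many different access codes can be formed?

53760

The first digit has 9−1 = 8 choices (anything except 0).
The remaining 5 digits are filled from the other 8 symbols without repetition: 8 × 7 × 6 × 5 × 4 = 6720.
Total: 8 × 6720 = 53760.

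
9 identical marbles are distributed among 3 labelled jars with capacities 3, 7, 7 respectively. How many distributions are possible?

28

Without the upper bounds there are C(11,2) = 55 ways to split 9 among 3 jars.
Subtract solutions that violate a single cap (substitute x_i' = x_i − (cap_i+1)): x_1 ≥ 4 gives C(7,2) = 21; x_2 ≥ 8 gives C(3,2) = 3; x_3 ≥ 8 gives C(3,2) = 3. Together 27.
No two caps can be exceeded simultaneously, so the pair terms are all 0.
By inclusion–exclusion the count is 55 − 27 + 0 = 28.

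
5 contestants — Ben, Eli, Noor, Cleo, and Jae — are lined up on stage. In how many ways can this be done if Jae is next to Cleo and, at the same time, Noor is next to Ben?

24

Treat {Jae,Cleo} as one block (2 orders) and {Noor,Ben} as another (2 orders).
That leaves 3 units to arrange: 2 × 2 × 3! = 4 × 6 = 24.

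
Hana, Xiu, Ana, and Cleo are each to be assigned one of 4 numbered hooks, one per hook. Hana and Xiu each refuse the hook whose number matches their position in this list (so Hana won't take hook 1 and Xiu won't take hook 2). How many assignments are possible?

Let Aᵢ (for i ∈ {1, 2}) be the placements that put person i in their forbidden hook. Any j of these fix j positions, leaving (4−j)! ways to fill the rest, and there are C(2,j) ways to pick which j.
By inclusion–exclusion, the number of valid placements is Σ_{j=0}^{2} (−1)^j C(2,j)·(4−j)!.
Computing: 24 − 12 + 2 = 14.

14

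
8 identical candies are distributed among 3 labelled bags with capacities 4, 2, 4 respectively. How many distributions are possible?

6

Without the upper bounds there are C(10,2) = 45 ways to split 8 among 3 bags.
Subtract solutions that violate a single cap (substitute x_i' = x_i − (cap_i+1)): x_1 ≥ 5 gives C(5,2) = 10; x_2 ≥ 3 gives C(7,2) = 21; x_3 ≥ 5 gives C(5,2) = 10. Together 41.
Add back pairs where two caps are both exceeded: 1 + 0 + 1 = 2.
By inclusion–exclusion the count is 45 − 41 + 2 = 6.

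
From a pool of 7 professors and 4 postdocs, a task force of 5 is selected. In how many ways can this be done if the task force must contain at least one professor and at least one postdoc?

Total 5-person selections from all 11: C(11,5) = 462.
Selections missing a whole group: no professors → C(4,5) = 0; no postdocs → C(7,5) = 21.
Both groups omitted at once is impossible, so 462 − 21 = 441.

441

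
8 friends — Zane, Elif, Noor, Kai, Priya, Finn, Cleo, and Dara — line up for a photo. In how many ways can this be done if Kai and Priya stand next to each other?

10080

Place the 6 others and the Kai-Priya pair as 7 objects in a line; the pair has 2 internal arrangements.
That gives 2 × 7! = 2 × 5040 = 10080.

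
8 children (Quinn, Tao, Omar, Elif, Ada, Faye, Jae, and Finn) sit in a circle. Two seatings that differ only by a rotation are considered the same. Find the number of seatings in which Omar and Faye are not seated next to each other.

3600

All circular seatings of 8 people number (7)! = 5040.
Those with Omar next to Faye: fuse the pair into one unit and seat 7 units around a circle — 2·(6)! = 1440.
Subtracting, 5040 − 1440 = 3600.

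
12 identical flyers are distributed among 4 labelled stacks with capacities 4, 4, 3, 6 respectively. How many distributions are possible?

By stars and bars, unrestricted non-negative solutions to x_1+…+x_4 = 12 number C(12+3,3) = 455.
Subtract solutions that violate a single cap (substitute x_i' = x_i − (cap_i+1)): x_1 ≥ 5 gives C(10,3) = 120; x_2 ≥ 5 gives C(10,3) = 120; x_3 ≥ 4 gives C(11,3) = 165; x_4 ≥ 7 gives C(8,3) = 56. Together 461.
Add back pairs where two caps are both exceeded: 10 + 20 + 1 + 20 + 1 + 4 = 56.
By inclusion–exclusion the count is 455 − 461 + 56 = 50.

50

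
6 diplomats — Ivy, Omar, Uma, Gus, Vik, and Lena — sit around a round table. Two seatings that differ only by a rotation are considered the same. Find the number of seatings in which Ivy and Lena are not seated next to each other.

72

All circular seatings of 6 people number (5)! = 120.
Seatings with Ivy beside Lena: treat them as a block with 2 internal orders, giving 2 × (4)! = 48.
Subtracting, 120 − 48 = 72.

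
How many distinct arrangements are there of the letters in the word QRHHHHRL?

840

QRHHHHRL has 8 letters with H appearing 4 times and R appearing twice.
The number of distinct arrangements is 8!/(4!·2!) = 40320/48 = 840.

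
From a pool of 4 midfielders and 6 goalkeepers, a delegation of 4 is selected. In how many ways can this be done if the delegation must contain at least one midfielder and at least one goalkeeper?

Unrestricted: C(10,4) = 210 ways to pick any 4 of the 10.
Selections missing a whole group: no midfielders → C(6,4) = 15; no goalkeepers → C(4,4) = 1.
Both groups omitted at once is impossible, so 210 − 16 = 194.

194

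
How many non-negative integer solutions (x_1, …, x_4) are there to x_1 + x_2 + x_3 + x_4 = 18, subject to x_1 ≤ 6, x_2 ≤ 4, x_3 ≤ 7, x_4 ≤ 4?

Ignoring the caps, the number of non-negative solutions to x_1+…+x_4 = 18 is C(21,3) = 1330.
Subtract solutions that violate a single cap (substitute x_i' = x_i − (cap_i+1)): x_1 ≥ 7 gives C(14,3) = 364; x_2 ≥ 5 gives C(16,3) = 560; x_3 ≥ 8 gives C(13,3) = 286; x_4 ≥ 5 gives C(16,3) = 560. Together 1770.
Add back pairs where two caps are both exceeded: 84 + 20 + 84 + 56 + 165 + 56 = 465.
Subtract triples: 0 + 4 + 0 + 1 = 5.
By inclusion–exclusion the count is 1330 − 1770 + 465 − 5 = 20.

20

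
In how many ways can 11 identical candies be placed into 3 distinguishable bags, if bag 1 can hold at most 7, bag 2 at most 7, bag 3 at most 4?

Ignoring the caps, the number of non-negative solutions to x_1+…+x_3 = 11 is C(13,2) = 78.
Subtract solutions that violate a single cap (substitute x_i' = x_i − (cap_i+1)): x_1 ≥ 8 gives C(5,2) = 10; x_2 ≥ 8 gives C(5,2) = 10; x_3 ≥ 5 gives C(8,2) = 28. Together 48.
No two caps can be exceeded simultaneously, so the pair terms are all 0.
By inclusion–exclusion the count is 78 − 48 + 0 = 30.

30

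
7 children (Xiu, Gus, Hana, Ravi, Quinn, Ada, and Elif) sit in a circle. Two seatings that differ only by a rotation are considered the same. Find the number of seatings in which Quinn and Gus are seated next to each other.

Treat {Quinn, Gus} as one unit (2 internal orders) and seat the resulting 6 units around the table: (5)! circular arrangements.
So 2 × (5)! = 2 × 120 = 240.

240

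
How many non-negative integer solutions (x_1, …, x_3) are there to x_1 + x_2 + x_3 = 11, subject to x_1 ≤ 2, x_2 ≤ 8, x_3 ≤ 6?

Without the upper bounds there are C(13,2) = 78 ways to split 11 among 3 variables.
Subtract solutions that violate a single cap (substitute x_i' = x_i − (cap_i+1)): x_1 ≥ 3 gives C(10,2) = 45; x_2 ≥ 9 gives C(4,2) = 6; x_3 ≥ 7 gives C(6,2) = 15. Together 66.
Add back pairs where two caps are both exceeded: 0 + 3 + 0 = 3.
By inclusion–exclusion the count is 78 − 66 + 3 = 15.

15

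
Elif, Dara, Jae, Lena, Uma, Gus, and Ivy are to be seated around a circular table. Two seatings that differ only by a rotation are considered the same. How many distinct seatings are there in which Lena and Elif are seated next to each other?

240

Treat {Lena, Elif} as one unit (2 internal orders) and seat the resulting 6 units around the table: (5)! circular arrangements.
So 2 × (5)! = 2 × 120 = 240.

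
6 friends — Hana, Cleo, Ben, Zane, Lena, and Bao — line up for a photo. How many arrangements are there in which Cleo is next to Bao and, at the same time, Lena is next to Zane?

Treat {Cleo,Bao} as one block (2 orders) and {Lena,Zane} as another (2 orders).
That leaves 4 units to arrange: 2 × 2 × 4! = 4 × 24 = 96.

96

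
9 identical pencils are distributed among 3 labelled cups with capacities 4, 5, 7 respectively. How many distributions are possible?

Without the upper bounds there are C(11,2) = 55 ways to split 9 among 3 cups.
Subtract solutions that violate a single cap (substitute x_i' = x_i − (cap_i+1)): x_1 ≥ 5 gives C(6,2) = 15; x_2 ≥ 6 gives C(5,2) = 10; x_3 ≥ 8 gives C(3,2) = 3. Together 28.
No two caps can be exceeded simultaneously, so the pair terms are all 0.
By inclusion–exclusion the count is 55 − 28 + 0 = 27.

27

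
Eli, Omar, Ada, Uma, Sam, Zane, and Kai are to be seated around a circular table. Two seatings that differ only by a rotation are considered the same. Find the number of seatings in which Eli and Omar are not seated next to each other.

480

Without the restriction there are (6)! = 720 seatings.
Seatings with Eli beside Omar: treat them as a block with 2 internal orders, giving 2 × (5)! = 240.
Subtracting, 720 − 240 = 480.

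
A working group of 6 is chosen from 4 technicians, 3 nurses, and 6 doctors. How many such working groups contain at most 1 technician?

Split by how many technicians are chosen (0 through 1).
Sum: C(4,0)·C(9,6) + C(4,1)·C(9,5) = 84 + 504 = 588.

588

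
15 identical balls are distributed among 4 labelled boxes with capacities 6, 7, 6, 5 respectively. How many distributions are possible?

176

Ignoring the caps, the number of non-negative solutions to x_1+…+x_4 = 15 is C(18,3) = 816.
Subtract solutions that violate a single cap (substitute x_i' = x_i − (cap_i+1)): x_1 ≥ 7 gives C(11,3) = 165; x_2 ≥ 8 gives C(10,3) = 120; x_3 ≥ 7 gives C(11,3) = 165; x_4 ≥ 6 gives C(12,3) = 220. Together 670.
Add back pairs where two caps are both exceeded: 1 + 4 + 10 + 1 + 4 + 10 = 30.
By inclusion–exclusion the count is 816 − 670 + 30 = 176.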